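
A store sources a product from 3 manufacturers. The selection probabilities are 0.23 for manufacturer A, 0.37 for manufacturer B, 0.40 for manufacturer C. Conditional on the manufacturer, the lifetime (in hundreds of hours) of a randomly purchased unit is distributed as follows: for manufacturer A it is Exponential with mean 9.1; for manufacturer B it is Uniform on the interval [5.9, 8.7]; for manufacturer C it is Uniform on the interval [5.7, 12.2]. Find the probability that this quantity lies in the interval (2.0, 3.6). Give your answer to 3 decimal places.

0.030

Conditional on each manufacturer, P(2.0 < X < 3.6): A: 0.129422; B: 0; C: 0.
By total probability, P(2.0 < X < 3.6) = 0.23·0.129422 + 0.37·0 + 0.4·0 = 0.0297671.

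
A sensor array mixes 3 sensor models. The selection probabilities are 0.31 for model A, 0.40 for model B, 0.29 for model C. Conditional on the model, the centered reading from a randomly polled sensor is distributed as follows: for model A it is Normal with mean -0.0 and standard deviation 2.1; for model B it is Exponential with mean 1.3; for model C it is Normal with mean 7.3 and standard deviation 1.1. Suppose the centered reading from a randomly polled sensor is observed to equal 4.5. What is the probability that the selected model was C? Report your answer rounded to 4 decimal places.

Likelihoods f(4.5 | ·): A: 0.0191243; B: 0.0241396; C: 0.0142085.
Posterior ∝ prior × likelihood. Numerator for C: 0.29·0.0142085 = 0.00412045.
Normalizing constant: 0.31·0.0191243 + 0.4·0.0241396 + 0.29·0.0142085 = 0.0197048.
P(C | observation) = 0.00412045 / 0.0197048 = 0.209109.

0.2091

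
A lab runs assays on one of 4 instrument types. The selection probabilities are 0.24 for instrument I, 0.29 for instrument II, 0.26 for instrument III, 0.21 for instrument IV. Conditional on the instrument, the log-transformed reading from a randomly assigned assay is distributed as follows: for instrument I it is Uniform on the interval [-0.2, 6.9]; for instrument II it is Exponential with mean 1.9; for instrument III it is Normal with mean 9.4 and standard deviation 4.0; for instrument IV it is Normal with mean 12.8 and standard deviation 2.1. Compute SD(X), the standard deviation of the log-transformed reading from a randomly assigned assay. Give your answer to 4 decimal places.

5.1167

Per component, I: μ=3.35, E[X²]=15.4233; II: μ=1.9, E[X²]=7.22; III: μ=9.4, E[X²]=104.36; IV: μ=12.8, E[X²]=168.25.
E[X] = 0.24·3.35 + 0.29·1.9 + 0.26·9.4 + 0.21·12.8 = 6.487.
E[X²] = 0.24·15.4233 + 0.29·7.22 + 0.26·104.36 + 0.21·168.25 = 68.2615.
Var(X) = E[X²] − (E[X])² = 68.2615 − 42.0812 = 26.1803.
SD(X) = √26.1803 = 5.11667.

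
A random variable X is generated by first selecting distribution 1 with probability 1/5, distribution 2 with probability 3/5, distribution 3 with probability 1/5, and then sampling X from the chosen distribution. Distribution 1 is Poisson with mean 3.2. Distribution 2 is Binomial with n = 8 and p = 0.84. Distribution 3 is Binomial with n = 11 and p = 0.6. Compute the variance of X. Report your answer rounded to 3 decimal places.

3.764

Per component, 1: μ=3.2, E[X²]=13.44; 2: μ=6.72, E[X²]=46.2336; 3: μ=6.6, E[X²]=46.2.
E[X] = 0.2·3.2 + 0.6·6.72 + 0.2·6.6 = 5.992.
E[X²] = 0.2·13.44 + 0.6·46.2336 + 0.2·46.2 = 39.6682.
Var(X) = E[X²] − (E[X])² = 39.6682 − 35.9041 = 3.7641.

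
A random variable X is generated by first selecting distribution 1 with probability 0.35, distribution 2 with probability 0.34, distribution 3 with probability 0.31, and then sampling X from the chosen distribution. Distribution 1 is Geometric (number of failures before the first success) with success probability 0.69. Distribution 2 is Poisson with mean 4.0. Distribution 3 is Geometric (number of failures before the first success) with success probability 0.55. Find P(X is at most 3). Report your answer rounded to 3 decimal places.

0.791

Conditional on each component, P(X ≤ 3): 1: 0.990765; 2: 0.43347; 3: 0.958994.
By total probability, P(X ≤ 3) = 0.35·0.990765 + 0.34·0.43347 + 0.31·0.958994 = 0.791436.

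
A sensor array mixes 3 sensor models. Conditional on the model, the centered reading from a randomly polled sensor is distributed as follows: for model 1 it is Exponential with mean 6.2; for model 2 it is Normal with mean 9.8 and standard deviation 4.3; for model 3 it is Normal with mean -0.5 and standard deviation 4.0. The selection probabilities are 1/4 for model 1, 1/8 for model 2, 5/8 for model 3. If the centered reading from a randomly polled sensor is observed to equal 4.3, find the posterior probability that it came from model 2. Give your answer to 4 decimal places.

Likelihoods f(4.3 | ·): 1: 0.0806128; 2: 0.0409435; 3: 0.0485465.
Posterior ∝ prior × likelihood. Numerator for 2: 0.125·0.0409435 = 0.00511793.
Normalizing constant: 0.25·0.0806128 + 0.125·0.0409435 + 0.625·0.0485465 = 0.0556127.
P(2 | observation) = 0.00511793 / 0.0556127 = 0.0920281.

0.0920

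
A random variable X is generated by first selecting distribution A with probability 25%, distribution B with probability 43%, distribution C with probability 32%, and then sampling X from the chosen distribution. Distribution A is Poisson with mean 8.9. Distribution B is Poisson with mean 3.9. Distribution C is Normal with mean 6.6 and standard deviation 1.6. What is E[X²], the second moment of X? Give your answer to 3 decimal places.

45.003

For each component E[X²] = Var + (mean)², giving A: 88.11; B: 19.11; C: 46.12.
Overall E[X²] = 0.25·88.11 + 0.43·19.11 + 0.32·46.12 = 45.0032.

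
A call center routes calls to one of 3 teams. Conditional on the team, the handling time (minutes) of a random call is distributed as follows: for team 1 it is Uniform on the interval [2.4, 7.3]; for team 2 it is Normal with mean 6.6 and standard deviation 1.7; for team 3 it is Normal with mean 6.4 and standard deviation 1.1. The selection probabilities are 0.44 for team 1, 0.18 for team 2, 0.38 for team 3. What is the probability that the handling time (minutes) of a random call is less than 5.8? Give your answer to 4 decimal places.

Conditional on each team, P(X < 5.8): 1: 0.693878; 2: 0.318967; 3: 0.29272.
By total probability, P(X < 5.8) = 0.44·0.693878 + 0.18·0.318967 + 0.38·0.29272 = 0.473954.

0.4740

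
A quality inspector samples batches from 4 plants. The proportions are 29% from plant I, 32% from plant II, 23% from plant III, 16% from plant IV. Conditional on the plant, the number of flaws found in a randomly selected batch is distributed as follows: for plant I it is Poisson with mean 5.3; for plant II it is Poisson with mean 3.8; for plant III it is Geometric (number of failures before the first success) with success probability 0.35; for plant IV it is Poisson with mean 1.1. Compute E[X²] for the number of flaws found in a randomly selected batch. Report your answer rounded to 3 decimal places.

17.903

For each component E[X²] = Var + (mean)², giving I: 33.39; II: 18.24; III: 8.7551; IV: 2.31.
Overall E[X²] = 0.29·33.39 + 0.32·18.24 + 0.23·8.7551 + 0.16·2.31 = 17.9032.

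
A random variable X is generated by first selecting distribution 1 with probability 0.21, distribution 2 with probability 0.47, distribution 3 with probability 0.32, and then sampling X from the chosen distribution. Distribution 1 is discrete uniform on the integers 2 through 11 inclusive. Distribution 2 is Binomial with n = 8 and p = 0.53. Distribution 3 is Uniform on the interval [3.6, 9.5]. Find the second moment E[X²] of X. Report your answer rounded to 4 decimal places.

34.6482

For each component E[X²] = Var + (mean)², giving 1: 50.5; 2: 19.9704; 3: 45.8033.
Overall E[X²] = 0.21·50.5 + 0.47·19.9704 + 0.32·45.8033 = 34.6482.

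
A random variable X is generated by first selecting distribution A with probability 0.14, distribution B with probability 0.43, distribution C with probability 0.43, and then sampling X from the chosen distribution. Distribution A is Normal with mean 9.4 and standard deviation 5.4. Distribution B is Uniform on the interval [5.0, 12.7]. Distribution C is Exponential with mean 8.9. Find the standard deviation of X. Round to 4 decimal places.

6.3483

Per component, A: μ=9.4, E[X²]=117.52; B: μ=8.85, E[X²]=83.2633; C: μ=8.9, E[X²]=158.42.
E[X] = 0.14·9.4 + 0.43·8.85 + 0.43·8.9 = 8.9485.
E[X²] = 0.14·117.52 + 0.43·83.2633 + 0.43·158.42 = 120.377.
Var(X) = E[X²] − (E[X])² = 120.377 − 80.0757 = 40.301.
SD(X) = √40.301 = 6.34831.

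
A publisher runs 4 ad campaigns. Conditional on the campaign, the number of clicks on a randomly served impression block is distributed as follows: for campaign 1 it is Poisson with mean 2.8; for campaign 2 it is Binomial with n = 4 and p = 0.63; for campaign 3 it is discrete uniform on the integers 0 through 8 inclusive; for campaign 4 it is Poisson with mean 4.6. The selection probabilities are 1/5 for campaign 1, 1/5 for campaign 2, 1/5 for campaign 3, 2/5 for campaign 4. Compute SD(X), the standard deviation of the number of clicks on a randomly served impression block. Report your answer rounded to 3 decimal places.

2.168

Per component, 1: μ=2.8, E[X²]=10.64; 2: μ=2.52, E[X²]=7.2828; 3: μ=4, E[X²]=22.6667; 4: μ=4.6, E[X²]=25.76.
E[X] = 0.2·2.8 + 0.2·2.52 + 0.2·4 + 0.4·4.6 = 3.704.
E[X²] = 0.2·10.64 + 0.2·7.2828 + 0.2·22.6667 + 0.4·25.76 = 18.4219.
Var(X) = E[X²] − (E[X])² = 18.4219 − 13.7196 = 4.70228.
SD(X) = √4.70228 = 2.16847.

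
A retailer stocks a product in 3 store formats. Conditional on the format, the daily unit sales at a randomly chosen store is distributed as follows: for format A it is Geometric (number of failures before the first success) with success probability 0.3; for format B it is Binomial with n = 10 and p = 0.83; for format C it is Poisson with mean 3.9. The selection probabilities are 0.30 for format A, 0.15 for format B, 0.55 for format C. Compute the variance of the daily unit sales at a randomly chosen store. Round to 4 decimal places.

8.2942

Per component, A: μ=2.33333, E[X²]=13.2222; B: μ=8.3, E[X²]=70.301; C: μ=3.9, E[X²]=19.11.
E[X] = 0.3·2.33333 + 0.15·8.3 + 0.55·3.9 = 4.09.
E[X²] = 0.3·13.2222 + 0.15·70.301 + 0.55·19.11 = 25.0223.
Var(X) = E[X²] − (E[X])² = 25.0223 − 16.7281 = 8.29422.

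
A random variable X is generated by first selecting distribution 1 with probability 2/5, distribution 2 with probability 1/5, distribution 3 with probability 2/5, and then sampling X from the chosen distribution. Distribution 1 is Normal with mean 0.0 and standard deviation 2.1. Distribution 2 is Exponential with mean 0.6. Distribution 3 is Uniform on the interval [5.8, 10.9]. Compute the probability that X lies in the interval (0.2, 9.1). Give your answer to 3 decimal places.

0.587

Conditional on each component, P(0.2 < X < 9.1): 1: 0.462056; 2: 0.716531; 3: 0.647059.
By total probability, P(0.2 < X < 9.1) = 0.4·0.462056 + 0.2·0.716531 + 0.4·0.647059 = 0.586952.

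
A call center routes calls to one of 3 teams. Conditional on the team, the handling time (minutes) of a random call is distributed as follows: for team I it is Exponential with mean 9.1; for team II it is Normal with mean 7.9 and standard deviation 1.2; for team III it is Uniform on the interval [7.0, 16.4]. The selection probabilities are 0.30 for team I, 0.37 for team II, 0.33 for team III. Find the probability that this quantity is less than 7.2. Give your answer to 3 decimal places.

Conditional on each team, P(X < 7.2): I: 0.546703; II: 0.279834; III: 0.0212766.
By total probability, P(X < 7.2) = 0.3·0.546703 + 0.37·0.279834 + 0.33·0.0212766 = 0.274571.

0.275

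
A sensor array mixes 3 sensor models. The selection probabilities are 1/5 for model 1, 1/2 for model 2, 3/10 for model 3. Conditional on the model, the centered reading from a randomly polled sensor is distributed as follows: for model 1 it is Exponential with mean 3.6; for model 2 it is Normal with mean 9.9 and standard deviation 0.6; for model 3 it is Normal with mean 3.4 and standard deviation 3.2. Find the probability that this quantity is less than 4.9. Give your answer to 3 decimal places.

0.353

Conditional on each model, P(X < 4.9): 1: 0.743624; 2: 5.55112e-17; 3: 0.680376.
By total probability, P(X < 4.9) = 0.2·0.743624 + 0.5·5.55112e-17 + 0.3·0.680376 = 0.352838.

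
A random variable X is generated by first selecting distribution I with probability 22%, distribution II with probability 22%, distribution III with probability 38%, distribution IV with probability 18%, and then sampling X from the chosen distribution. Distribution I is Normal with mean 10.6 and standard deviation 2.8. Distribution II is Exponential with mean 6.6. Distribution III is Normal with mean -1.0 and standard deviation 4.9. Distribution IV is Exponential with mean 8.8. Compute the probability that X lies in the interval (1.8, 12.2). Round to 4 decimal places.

0.4984

Conditional on each component, P(1.8 < X < 12.2): I: 0.715309; II: 0.603825; III: 0.280323; IV: 0.565035.
By total probability, P(1.8 < X < 12.2) = 0.22·0.715309 + 0.22·0.603825 + 0.38·0.280323 + 0.18·0.565035 = 0.498439.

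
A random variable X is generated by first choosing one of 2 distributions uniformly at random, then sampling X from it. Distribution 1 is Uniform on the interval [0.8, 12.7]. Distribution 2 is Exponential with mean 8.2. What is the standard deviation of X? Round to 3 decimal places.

6.328

Per component, 1: μ=6.75, E[X²]=57.3633; 2: μ=8.2, E[X²]=134.48.
E[X] = 0.5·6.75 + 0.5·8.2 = 7.475.
E[X²] = 0.5·57.3633 + 0.5·134.48 = 95.9217.
Var(X) = E[X²] − (E[X])² = 95.9217 − 55.8756 = 40.046.
SD(X) = √40.046 = 6.32819.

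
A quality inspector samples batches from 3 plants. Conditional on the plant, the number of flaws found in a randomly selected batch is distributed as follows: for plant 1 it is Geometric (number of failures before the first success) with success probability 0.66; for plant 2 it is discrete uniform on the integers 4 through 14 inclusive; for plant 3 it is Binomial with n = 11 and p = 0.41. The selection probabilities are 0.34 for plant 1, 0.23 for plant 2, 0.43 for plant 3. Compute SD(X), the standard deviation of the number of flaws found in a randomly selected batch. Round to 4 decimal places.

Per component, 1: μ=0.515152, E[X²]=1.04591; 2: μ=9, E[X²]=91; 3: μ=4.51, E[X²]=23.001.
E[X] = 0.34·0.515152 + 0.23·9 + 0.43·4.51 = 4.18445.
E[X²] = 0.34·1.04591 + 0.23·91 + 0.43·23.001 = 31.176.
Var(X) = E[X²] − (E[X])² = 31.176 − 17.5096 = 13.6664.
SD(X) = √13.6664 = 3.69681.

3.6968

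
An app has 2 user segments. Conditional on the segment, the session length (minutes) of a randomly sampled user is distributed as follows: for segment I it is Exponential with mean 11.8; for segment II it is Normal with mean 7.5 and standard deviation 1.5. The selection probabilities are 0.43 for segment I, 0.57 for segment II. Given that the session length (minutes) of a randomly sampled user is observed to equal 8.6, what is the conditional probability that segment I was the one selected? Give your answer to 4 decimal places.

Likelihoods f(8.6 | ·): I: 0.0408882; II: 0.203255.
Posterior ∝ prior × likelihood. Numerator for I: 0.43·0.0408882 = 0.0175819.
Normalizing constant: 0.43·0.0408882 + 0.57·0.203255 = 0.133437.
P(I | observation) = 0.0175819 / 0.133437 = 0.131762.

0.1318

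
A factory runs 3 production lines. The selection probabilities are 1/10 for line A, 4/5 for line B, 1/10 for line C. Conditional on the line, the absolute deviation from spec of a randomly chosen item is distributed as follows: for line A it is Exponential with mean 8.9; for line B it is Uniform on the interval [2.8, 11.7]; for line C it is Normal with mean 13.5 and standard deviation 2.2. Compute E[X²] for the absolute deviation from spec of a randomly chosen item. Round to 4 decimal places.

81.8817

For each component E[X²] = Var + (mean)², giving A: 158.42; B: 59.1633; C: 187.09.
Overall E[X²] = 0.1·158.42 + 0.8·59.1633 + 0.1·187.09 = 81.8817.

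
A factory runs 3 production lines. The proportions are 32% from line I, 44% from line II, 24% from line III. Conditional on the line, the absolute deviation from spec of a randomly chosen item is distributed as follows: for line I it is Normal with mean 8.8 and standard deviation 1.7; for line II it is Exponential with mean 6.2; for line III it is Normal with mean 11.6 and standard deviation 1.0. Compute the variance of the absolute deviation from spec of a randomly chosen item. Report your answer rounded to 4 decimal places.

22.7116

Per component, I: μ=8.8, E[X²]=80.33; II: μ=6.2, E[X²]=76.88; III: μ=11.6, E[X²]=135.56.
E[X] = 0.32·8.8 + 0.44·6.2 + 0.24·11.6 = 8.328.
E[X²] = 0.32·80.33 + 0.44·76.88 + 0.24·135.56 = 92.0672.
Var(X) = E[X²] − (E[X])² = 92.0672 − 69.3556 = 22.7116.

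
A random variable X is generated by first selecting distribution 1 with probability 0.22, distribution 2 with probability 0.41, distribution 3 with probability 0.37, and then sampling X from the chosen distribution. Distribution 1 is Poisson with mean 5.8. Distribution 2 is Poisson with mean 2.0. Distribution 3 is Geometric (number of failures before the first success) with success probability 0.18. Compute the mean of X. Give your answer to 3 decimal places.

Component means — 1: 5.8; 2: 2; 3: 4.55556.
E[X] = 0.22·5.8 + 0.41·2 + 0.37·4.55556 = 3.78156.

3.782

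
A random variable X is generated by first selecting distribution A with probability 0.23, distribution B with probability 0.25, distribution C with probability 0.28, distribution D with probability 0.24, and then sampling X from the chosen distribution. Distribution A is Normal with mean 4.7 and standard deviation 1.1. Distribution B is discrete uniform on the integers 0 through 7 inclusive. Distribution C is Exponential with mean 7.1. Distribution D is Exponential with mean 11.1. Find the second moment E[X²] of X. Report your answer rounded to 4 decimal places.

97.1044

For each component E[X²] = Var + (mean)², giving A: 23.3; B: 17.5; C: 100.82; D: 246.42.
Overall E[X²] = 0.23·23.3 + 0.25·17.5 + 0.28·100.82 + 0.24·246.42 = 97.1044.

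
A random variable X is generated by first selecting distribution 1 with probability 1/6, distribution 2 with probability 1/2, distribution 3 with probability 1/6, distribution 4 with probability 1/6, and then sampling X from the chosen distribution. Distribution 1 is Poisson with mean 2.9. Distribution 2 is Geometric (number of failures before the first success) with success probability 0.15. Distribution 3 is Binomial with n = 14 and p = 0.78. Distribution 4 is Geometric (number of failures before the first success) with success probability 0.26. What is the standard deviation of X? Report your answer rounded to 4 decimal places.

5.3661

Per component, 1: μ=2.9, E[X²]=11.31; 2: μ=5.66667, E[X²]=69.8889; 3: μ=10.92, E[X²]=121.649; 4: μ=2.84615, E[X²]=19.0473.
E[X] = 0.166667·2.9 + 0.5·5.66667 + 0.166667·10.92 + 0.166667·2.84615 = 5.61103.
E[X²] = 0.166667·11.31 + 0.5·69.8889 + 0.166667·121.649 + 0.166667·19.0473 = 60.2788.
Var(X) = E[X²] − (E[X])² = 60.2788 − 31.4836 = 28.7952.
SD(X) = √28.7952 = 5.36612.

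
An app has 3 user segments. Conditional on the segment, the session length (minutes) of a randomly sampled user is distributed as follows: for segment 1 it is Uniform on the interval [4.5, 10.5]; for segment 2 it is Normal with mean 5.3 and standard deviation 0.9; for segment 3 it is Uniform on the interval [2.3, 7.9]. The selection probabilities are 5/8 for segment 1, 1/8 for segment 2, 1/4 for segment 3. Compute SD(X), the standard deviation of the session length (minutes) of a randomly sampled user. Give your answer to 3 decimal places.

Per component, 1: μ=7.5, E[X²]=59.25; 2: μ=5.3, E[X²]=28.9; 3: μ=5.1, E[X²]=28.6233.
E[X] = 0.625·7.5 + 0.125·5.3 + 0.25·5.1 = 6.625.
E[X²] = 0.625·59.25 + 0.125·28.9 + 0.25·28.6233 = 47.7996.
Var(X) = E[X²] − (E[X])² = 47.7996 − 43.8906 = 3.90896.
SD(X) = √3.90896 = 1.97711.

1.977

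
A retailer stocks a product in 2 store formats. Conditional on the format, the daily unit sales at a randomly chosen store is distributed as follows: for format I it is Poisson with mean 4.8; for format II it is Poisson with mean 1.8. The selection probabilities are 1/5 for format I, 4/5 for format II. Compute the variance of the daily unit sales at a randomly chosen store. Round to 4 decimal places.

3.8400

Per component, I: μ=4.8, E[X²]=27.84; II: μ=1.8, E[X²]=5.04.
E[X] = 0.2·4.8 + 0.8·1.8 = 2.4.
E[X²] = 0.2·27.84 + 0.8·5.04 = 9.6.
Var(X) = E[X²] − (E[X])² = 9.6 − 5.76 = 3.84.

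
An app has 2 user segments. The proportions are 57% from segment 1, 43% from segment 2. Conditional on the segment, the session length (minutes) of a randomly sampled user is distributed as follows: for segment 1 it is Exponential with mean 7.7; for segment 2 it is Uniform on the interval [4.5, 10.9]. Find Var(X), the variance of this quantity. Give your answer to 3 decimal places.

Per component, 1: μ=7.7, E[X²]=118.58; 2: μ=7.7, E[X²]=62.7033.
E[X] = 0.57·7.7 + 0.43·7.7 = 7.7.
E[X²] = 0.57·118.58 + 0.43·62.7033 = 94.553.
Var(X) = E[X²] − (E[X])² = 94.553 − 59.29 = 35.263.

35.263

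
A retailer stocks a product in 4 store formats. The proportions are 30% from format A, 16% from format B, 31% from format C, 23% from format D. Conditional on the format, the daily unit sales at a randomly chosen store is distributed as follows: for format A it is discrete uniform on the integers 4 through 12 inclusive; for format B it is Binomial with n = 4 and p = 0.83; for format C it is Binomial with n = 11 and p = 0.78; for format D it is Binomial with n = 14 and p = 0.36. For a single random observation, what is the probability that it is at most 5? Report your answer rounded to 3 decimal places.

Conditional on each format, P(X ≤ 5): A: 0.222222; B: 1; C: 0.0186427; D: 0.610082.
By total probability, P(X ≤ 5) = 0.3·0.222222 + 0.16·1 + 0.31·0.0186427 + 0.23·0.610082 = 0.372765.

0.373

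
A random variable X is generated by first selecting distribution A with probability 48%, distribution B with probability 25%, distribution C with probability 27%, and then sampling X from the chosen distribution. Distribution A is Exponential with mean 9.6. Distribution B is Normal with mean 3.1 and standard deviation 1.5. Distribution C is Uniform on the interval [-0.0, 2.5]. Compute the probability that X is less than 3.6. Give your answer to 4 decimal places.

Conditional on each component, P(X < 3.6): A: 0.312711; B: 0.630559; C: 1.
By total probability, P(X < 3.6) = 0.48·0.312711 + 0.25·0.630559 + 0.27·1 = 0.577741.

0.5777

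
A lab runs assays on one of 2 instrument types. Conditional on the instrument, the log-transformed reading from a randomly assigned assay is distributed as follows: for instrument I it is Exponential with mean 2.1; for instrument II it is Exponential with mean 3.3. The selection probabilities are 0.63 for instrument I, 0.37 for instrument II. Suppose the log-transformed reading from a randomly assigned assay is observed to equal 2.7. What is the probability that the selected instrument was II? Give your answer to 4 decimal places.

0.3736

Likelihoods f(2.7 | ·): I: 0.131644; II: 0.133707.
Posterior ∝ prior × likelihood. Numerator for II: 0.37·0.133707 = 0.0494716.
Normalizing constant: 0.63·0.131644 + 0.37·0.133707 = 0.132408.
P(II | observation) = 0.0494716 / 0.132408 = 0.373631.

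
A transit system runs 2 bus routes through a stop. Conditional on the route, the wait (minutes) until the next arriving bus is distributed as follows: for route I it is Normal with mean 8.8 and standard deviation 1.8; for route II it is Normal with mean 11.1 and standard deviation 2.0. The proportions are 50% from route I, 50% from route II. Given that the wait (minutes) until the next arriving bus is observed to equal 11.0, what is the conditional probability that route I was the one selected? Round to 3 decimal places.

0.345

Likelihoods f(11.0 | ·): I: 0.105016; II: 0.199222.
Posterior ∝ prior × likelihood. Numerator for I: 0.5·0.105016 = 0.0525082.
Normalizing constant: 0.5·0.105016 + 0.5·0.199222 = 0.152119.
P(I | observation) = 0.0525082 / 0.152119 = 0.345178.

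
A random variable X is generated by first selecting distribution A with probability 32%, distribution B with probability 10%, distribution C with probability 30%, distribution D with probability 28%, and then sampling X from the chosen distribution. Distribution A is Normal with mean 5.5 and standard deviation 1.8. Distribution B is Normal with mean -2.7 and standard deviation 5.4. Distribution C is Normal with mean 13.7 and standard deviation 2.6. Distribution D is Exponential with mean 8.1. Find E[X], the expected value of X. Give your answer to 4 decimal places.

Component means — A: 5.5; B: -2.7; C: 13.7; D: 8.1.
E[X] = 0.32·5.5 + 0.1·-2.7 + 0.3·13.7 + 0.28·8.1 = 7.868.

7.8680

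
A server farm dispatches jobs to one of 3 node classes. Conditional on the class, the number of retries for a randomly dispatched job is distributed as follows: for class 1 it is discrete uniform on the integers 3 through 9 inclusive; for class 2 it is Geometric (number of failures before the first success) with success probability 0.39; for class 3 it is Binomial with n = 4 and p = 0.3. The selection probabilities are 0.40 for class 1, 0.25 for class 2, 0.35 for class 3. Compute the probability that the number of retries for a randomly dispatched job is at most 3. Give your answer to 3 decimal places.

0.620

Conditional on each class, P(X ≤ 3): 1: 0.142857; 2: 0.861542; 3: 0.9919.
By total probability, P(X ≤ 3) = 0.4·0.142857 + 0.25·0.861542 + 0.35·0.9919 = 0.619693.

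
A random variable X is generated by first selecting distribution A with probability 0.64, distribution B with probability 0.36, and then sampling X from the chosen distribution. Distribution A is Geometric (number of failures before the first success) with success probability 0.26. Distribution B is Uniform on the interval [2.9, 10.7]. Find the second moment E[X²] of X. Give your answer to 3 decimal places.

For each component E[X²] = Var + (mean)², giving A: 19.0473; B: 51.31.
Overall E[X²] = 0.64·19.0473 + 0.36·51.31 = 30.6619.

30.662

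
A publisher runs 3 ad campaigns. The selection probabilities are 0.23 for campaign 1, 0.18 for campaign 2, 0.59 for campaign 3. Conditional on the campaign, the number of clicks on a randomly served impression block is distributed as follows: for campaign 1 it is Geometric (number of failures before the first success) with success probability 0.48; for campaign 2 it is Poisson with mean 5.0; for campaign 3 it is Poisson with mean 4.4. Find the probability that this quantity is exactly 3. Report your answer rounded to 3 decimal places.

0.144

Conditional on each campaign, P(X = 3): 1: 0.0674918; 2: 0.140374; 3: 0.174305.
By total probability, P(X = 3) = 0.23·0.0674918 + 0.18·0.140374 + 0.59·0.174305 = 0.143631.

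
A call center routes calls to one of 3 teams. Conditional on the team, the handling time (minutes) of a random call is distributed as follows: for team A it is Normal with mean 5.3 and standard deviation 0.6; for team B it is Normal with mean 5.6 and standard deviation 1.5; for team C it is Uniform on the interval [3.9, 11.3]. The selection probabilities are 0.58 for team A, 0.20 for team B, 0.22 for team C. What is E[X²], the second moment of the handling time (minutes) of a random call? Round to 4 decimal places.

For each component E[X²] = Var + (mean)², giving A: 28.45; B: 33.61; C: 62.3233.
Overall E[X²] = 0.58·28.45 + 0.2·33.61 + 0.22·62.3233 = 36.9341.

36.9341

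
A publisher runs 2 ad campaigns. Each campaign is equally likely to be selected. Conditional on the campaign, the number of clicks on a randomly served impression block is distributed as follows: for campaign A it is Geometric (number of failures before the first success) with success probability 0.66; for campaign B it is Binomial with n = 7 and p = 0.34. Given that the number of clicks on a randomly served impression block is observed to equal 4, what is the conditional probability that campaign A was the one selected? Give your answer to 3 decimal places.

Likelihoods P(X=4 | ·): A: 0.00881982; B: 0.134467.
Posterior ∝ prior × likelihood. Numerator for A: 0.5·0.00881982 = 0.00440991.
Normalizing constant: 0.5·0.00881982 + 0.5·0.134467 = 0.0716434.
P(A | observation) = 0.00440991 / 0.0716434 = 0.0615536.

0.062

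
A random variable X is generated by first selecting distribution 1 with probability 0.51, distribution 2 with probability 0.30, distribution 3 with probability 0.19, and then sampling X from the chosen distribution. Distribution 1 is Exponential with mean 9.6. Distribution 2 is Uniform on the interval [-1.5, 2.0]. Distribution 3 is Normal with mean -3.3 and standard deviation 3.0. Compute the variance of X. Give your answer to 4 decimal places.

Per component, 1: μ=9.6, E[X²]=184.32; 2: μ=0.25, E[X²]=1.08333; 3: μ=-3.3, E[X²]=19.89.
E[X] = 0.51·9.6 + 0.3·0.25 + 0.19·-3.3 = 4.344.
E[X²] = 0.51·184.32 + 0.3·1.08333 + 0.19·19.89 = 98.1073.
Var(X) = E[X²] − (E[X])² = 98.1073 − 18.8703 = 79.237.

79.2370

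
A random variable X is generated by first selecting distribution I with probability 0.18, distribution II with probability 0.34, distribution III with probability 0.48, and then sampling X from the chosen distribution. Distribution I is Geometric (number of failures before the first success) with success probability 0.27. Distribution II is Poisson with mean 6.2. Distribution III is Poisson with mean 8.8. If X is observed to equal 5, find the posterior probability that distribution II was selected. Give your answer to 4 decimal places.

Likelihoods P(X=5 | ·): I: 0.0559729; II: 0.154936; III: 0.0662889.
Posterior ∝ prior × likelihood. Numerator for II: 0.34·0.154936 = 0.0526781.
Normalizing constant: 0.18·0.0559729 + 0.34·0.154936 + 0.48·0.0662889 = 0.0945719.
P(II | observation) = 0.0526781 / 0.0945719 = 0.557017.

0.5570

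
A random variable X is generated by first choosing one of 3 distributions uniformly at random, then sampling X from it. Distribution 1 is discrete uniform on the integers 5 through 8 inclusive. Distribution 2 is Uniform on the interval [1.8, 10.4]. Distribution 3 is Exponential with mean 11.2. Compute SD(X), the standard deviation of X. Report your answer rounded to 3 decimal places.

Per component, 1: μ=6.5, E[X²]=43.5; 2: μ=6.1, E[X²]=43.3733; 3: μ=11.2, E[X²]=250.88.
E[X] = 0.333333·6.5 + 0.333333·6.1 + 0.333333·11.2 = 7.93333.
E[X²] = 0.333333·43.5 + 0.333333·43.3733 + 0.333333·250.88 = 112.584.
Var(X) = E[X²] − (E[X])² = 112.584 − 62.9378 = 49.6467.
SD(X) = √49.6467 = 7.04604.

7.046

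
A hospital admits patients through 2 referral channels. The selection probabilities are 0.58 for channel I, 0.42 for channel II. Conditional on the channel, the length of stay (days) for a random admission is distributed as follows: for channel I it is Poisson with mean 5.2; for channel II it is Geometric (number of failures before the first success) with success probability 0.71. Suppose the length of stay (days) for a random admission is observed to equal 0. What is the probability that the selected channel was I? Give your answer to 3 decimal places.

Likelihoods P(X=0 | ·): I: 0.00551656; II: 0.71.
Posterior ∝ prior × likelihood. Numerator for I: 0.58·0.00551656 = 0.00319961.
Normalizing constant: 0.58·0.00551656 + 0.42·0.71 = 0.3014.
P(I | observation) = 0.00319961 / 0.3014 = 0.0106158.

0.011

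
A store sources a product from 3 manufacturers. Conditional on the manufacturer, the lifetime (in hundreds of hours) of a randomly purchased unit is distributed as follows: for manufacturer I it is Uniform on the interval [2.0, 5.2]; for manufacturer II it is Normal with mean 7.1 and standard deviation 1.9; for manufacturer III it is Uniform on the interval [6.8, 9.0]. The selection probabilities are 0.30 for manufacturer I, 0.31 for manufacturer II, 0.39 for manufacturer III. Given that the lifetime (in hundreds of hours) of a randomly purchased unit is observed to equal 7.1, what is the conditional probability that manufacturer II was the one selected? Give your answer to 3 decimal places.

0.269

Likelihoods f(7.1 | ·): I: 0; II: 0.20997; III: 0.454545.
Posterior ∝ prior × likelihood. Numerator for II: 0.31·0.20997 = 0.0650906.
Normalizing constant: 0.3·0 + 0.31·0.20997 + 0.39·0.454545 = 0.242363.
P(II | observation) = 0.0650906 / 0.242363 = 0.268566.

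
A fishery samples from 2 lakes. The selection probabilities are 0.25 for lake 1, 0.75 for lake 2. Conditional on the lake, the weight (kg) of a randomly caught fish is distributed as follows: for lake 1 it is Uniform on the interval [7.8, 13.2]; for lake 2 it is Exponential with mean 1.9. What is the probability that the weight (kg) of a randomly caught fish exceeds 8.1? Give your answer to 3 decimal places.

0.247

Conditional on each lake, P(X > 8.1): 1: 0.944444; 2: 0.0140778.
By total probability, P(X > 8.1) = 0.25·0.944444 + 0.75·0.0140778 = 0.246669.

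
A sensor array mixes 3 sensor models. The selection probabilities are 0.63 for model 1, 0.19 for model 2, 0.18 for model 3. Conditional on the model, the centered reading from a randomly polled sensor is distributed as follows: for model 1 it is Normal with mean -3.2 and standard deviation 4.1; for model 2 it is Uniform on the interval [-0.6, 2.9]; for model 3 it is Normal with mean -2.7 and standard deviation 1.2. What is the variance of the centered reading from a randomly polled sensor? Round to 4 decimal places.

13.8438

Per component, 1: μ=-3.2, E[X²]=27.05; 2: μ=1.15, E[X²]=2.34333; 3: μ=-2.7, E[X²]=8.73.
E[X] = 0.63·-3.2 + 0.19·1.15 + 0.18·-2.7 = -2.2835.
E[X²] = 0.63·27.05 + 0.19·2.34333 + 0.18·8.73 = 19.0581.
Var(X) = E[X²] − (E[X])² = 19.0581 − 5.21437 = 13.8438.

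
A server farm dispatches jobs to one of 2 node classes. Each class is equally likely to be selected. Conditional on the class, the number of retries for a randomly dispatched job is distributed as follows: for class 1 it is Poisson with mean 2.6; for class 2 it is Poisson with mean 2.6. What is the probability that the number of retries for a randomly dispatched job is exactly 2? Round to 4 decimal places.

0.2510

Conditional on each class, P(X = 2): 1: 0.251045; 2: 0.251045.
By total probability, P(X = 2) = 0.5·0.251045 + 0.5·0.251045 = 0.251045.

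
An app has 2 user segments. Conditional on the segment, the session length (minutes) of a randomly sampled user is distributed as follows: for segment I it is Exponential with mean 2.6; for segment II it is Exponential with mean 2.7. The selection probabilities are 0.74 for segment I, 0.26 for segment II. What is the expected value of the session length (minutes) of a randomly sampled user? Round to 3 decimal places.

Component means — I: 2.6; II: 2.7.
E[X] = 0.74·2.6 + 0.26·2.7 = 2.626.

2.626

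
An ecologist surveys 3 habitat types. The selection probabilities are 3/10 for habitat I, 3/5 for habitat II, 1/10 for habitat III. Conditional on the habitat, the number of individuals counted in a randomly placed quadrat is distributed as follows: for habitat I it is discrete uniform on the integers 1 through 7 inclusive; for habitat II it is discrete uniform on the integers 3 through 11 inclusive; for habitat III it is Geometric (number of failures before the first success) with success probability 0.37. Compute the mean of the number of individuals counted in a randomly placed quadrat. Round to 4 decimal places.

Component means — I: 4; II: 7; III: 1.7027.
E[X] = 0.3·4 + 0.6·7 + 0.1·1.7027 = 5.57027.

5.5703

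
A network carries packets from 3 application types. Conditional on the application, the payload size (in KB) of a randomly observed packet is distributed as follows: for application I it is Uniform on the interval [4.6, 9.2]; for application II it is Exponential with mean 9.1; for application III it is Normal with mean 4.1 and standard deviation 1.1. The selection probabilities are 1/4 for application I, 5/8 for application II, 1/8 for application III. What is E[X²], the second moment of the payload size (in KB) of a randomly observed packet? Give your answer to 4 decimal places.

For each component E[X²] = Var + (mean)², giving I: 49.3733; II: 165.62; III: 18.02.
Overall E[X²] = 0.25·49.3733 + 0.625·165.62 + 0.125·18.02 = 118.108.

118.1083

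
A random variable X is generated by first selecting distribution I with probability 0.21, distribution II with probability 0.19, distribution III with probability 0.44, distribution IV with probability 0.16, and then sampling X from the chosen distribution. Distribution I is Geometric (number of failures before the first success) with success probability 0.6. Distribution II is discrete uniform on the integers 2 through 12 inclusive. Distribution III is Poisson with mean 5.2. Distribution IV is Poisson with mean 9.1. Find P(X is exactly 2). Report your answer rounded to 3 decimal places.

Conditional on each component, P(X = 2): I: 0.096; II: 0.0909091; III: 0.074584; IV: 0.00462352.
By total probability, P(X = 2) = 0.21·0.096 + 0.19·0.0909091 + 0.44·0.074584 + 0.16·0.00462352 = 0.0709894.

0.071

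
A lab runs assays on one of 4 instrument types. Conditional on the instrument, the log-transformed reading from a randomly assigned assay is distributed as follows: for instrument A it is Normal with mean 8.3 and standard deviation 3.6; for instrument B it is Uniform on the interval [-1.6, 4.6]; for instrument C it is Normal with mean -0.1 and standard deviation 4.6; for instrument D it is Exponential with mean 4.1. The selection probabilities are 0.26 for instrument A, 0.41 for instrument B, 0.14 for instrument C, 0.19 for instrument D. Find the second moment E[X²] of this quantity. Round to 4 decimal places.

32.8685

For each component E[X²] = Var + (mean)², giving A: 81.85; B: 5.45333; C: 21.17; D: 33.62.
Overall E[X²] = 0.26·81.85 + 0.41·5.45333 + 0.14·21.17 + 0.19·33.62 = 32.8685.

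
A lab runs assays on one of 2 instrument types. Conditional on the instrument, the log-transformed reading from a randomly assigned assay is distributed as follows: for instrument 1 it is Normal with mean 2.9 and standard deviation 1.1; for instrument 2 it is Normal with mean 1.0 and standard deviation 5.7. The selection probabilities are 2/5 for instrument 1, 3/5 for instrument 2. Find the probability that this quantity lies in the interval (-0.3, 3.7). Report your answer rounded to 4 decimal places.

0.4693

Conditional on each instrument, P(-0.3 < X < 3.7): 1: 0.764658; 2: 0.272342.
By total probability, P(-0.3 < X < 3.7) = 0.4·0.764658 + 0.6·0.272342 = 0.469268.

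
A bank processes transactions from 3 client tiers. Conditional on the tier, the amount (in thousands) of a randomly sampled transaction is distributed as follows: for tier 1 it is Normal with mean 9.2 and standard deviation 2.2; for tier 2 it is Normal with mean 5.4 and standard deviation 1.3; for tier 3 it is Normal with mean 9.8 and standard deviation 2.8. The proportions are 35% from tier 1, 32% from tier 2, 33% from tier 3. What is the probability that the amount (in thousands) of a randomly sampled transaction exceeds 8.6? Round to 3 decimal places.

Conditional on each tier, P(X > 8.6): 1: 0.607469; 2: 0.00691713; 3: 0.665882.
By total probability, P(X > 8.6) = 0.35·0.607469 + 0.32·0.00691713 + 0.33·0.665882 = 0.434569.

0.435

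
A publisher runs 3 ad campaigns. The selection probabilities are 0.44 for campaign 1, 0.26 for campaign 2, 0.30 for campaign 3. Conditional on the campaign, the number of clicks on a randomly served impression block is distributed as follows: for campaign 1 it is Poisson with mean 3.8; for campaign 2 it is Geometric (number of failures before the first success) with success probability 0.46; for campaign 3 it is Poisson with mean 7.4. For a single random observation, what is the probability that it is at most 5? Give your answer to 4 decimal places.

Conditional on each campaign, P(X ≤ 5): 1: 0.815556; 2: 0.975205; 3: 0.252557.
By total probability, P(X ≤ 5) = 0.44·0.815556 + 0.26·0.975205 + 0.3·0.252557 = 0.688165.

0.6882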